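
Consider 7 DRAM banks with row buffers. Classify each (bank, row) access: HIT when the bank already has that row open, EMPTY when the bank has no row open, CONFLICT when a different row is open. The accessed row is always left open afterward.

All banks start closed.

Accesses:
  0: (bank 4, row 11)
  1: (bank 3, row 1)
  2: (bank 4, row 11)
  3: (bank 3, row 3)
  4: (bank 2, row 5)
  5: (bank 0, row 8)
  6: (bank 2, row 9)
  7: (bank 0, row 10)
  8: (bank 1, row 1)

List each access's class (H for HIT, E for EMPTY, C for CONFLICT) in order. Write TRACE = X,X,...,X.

TRACE = E,E,H,C,E,E,C,C,E

#0 (4,11) E
#1 (3,1) E
#2 (4,11) H  (was 11)
#3 (3,3) C  (was 1)
#4 (2,5) E
#5 (0,8) E
#6 (2,9) C  (was 5)
#7 (0,10) C  (was 8)
#8 (1,1) E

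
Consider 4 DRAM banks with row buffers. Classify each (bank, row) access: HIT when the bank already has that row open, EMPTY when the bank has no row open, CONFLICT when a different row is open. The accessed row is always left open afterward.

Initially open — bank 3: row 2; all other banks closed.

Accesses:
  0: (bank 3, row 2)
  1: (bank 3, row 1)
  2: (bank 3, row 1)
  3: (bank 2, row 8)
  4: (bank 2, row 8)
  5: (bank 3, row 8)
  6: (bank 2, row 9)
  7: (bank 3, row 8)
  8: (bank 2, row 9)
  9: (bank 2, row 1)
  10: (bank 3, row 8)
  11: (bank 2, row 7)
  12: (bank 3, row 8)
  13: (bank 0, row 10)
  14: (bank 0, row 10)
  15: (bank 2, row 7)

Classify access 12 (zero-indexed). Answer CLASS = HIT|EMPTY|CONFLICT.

CLASS = HIT

0: bank 3 row 2 — prev 2 → HIT
1: bank 3 row 1 — prev 2 → CONFLICT
2: bank 3 row 1 — prev 1 → HIT
3: bank 2 row 8 — prev None → EMPTY
4: bank 2 row 8 — prev 8 → HIT
5: bank 3 row 8 — prev 1 → CONFLICT
6: bank 2 row 9 — prev 8 → CONFLICT
7: bank 3 row 8 — prev 8 → HIT
8: bank 2 row 9 — prev 9 → HIT
9: bank 2 row 1 — prev 9 → CONFLICT
10: bank 3 row 8 — prev 8 → HIT
11: bank 2 row 7 — prev 1 → CONFLICT
12: bank 3 row 8 — prev 8 → HIT
13: bank 0 row 10 — prev None → EMPTY
14: bank 0 row 10 — prev 10 → HIT
15: bank 2 row 7 — prev 7 → HIT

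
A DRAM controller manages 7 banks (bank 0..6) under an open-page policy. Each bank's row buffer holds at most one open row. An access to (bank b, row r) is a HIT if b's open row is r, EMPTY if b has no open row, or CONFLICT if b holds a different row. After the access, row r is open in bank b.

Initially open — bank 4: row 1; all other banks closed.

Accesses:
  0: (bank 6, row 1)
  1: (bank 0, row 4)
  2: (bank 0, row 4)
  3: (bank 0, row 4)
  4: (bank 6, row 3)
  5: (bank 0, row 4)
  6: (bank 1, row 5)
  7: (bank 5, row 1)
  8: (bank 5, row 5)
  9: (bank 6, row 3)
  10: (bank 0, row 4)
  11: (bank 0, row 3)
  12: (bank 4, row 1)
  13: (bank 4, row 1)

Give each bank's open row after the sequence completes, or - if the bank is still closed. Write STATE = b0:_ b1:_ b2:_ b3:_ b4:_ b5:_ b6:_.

STATE = b0:3 b1:5 b2:- b3:- b4:1 b5:5 b6:3

  [0] b6 r1: no row ⇒ E
  [1] b0 r4: no row ⇒ E
  [2] b0 r4: had r4 ⇒ H
  [3] b0 r4: had r4 ⇒ H
  [4] b6 r3: had r1 ⇒ C
  [5] b0 r4: had r4 ⇒ H
  [6] b1 r5: no row ⇒ E
  [7] b5 r1: no row ⇒ E
  [8] b5 r5: had r1 ⇒ C
  [9] b6 r3: had r3 ⇒ H
  [10] b0 r4: had r4 ⇒ H
  [11] b0 r3: had r4 ⇒ C
  [12] b4 r1: had r1 ⇒ H
  [13] b4 r1: had r1 ⇒ H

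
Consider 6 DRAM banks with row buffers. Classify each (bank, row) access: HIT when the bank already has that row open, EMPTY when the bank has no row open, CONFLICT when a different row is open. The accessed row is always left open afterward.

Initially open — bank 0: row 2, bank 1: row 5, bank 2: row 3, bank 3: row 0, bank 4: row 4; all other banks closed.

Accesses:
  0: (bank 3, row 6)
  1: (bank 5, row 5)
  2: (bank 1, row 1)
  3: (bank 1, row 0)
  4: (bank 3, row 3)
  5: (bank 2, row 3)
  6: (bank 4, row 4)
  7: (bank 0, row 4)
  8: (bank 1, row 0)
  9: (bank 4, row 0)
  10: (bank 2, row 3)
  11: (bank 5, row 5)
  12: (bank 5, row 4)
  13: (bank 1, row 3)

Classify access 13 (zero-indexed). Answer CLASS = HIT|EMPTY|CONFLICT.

0: bank 3 row 6 — prev 0 → CONFLICT
1: bank 5 row 5 — prev None → EMPTY
2: bank 1 row 1 — prev 5 → CONFLICT
3: bank 1 row 0 — prev 1 → CONFLICT
4: bank 3 row 3 — prev 6 → CONFLICT
5: bank 2 row 3 — prev 3 → HIT
6: bank 4 row 4 — prev 4 → HIT
7: bank 0 row 4 — prev 2 → CONFLICT
8: bank 1 row 0 — prev 0 → HIT
9: bank 4 row 0 — prev 4 → CONFLICT
10: bank 2 row 3 — prev 3 → HIT
11: bank 5 row 5 — prev 5 → HIT
12: bank 5 row 4 — prev 5 → CONFLICT
13: bank 1 row 3 — prev 0 → CONFLICT

CLASS = CONFLICT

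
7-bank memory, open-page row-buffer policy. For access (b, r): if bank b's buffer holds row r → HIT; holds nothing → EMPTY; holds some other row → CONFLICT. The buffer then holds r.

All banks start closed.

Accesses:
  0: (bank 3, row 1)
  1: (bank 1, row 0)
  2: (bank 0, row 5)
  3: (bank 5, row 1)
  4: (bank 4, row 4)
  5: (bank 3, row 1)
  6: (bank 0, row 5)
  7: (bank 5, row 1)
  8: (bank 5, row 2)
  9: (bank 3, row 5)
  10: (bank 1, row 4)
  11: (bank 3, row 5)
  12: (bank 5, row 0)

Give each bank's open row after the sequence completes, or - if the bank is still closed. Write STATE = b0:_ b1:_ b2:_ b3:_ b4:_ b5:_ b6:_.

  [0] b3 r1: no row ⇒ E
  [1] b1 r0: no row ⇒ E
  [2] b0 r5: no row ⇒ E
  [3] b5 r1: no row ⇒ E
  [4] b4 r4: no row ⇒ E
  [5] b3 r1: had r1 ⇒ H
  [6] b0 r5: had r5 ⇒ H
  [7] b5 r1: had r1 ⇒ H
  [8] b5 r2: had r1 ⇒ C
  [9] b3 r5: had r1 ⇒ C
  [10] b1 r4: had r0 ⇒ C
  [11] b3 r5: had r5 ⇒ H
  [12] b5 r0: had r2 ⇒ C

STATE = b0:5 b1:4 b2:- b3:5 b4:4 b5:0 b6:-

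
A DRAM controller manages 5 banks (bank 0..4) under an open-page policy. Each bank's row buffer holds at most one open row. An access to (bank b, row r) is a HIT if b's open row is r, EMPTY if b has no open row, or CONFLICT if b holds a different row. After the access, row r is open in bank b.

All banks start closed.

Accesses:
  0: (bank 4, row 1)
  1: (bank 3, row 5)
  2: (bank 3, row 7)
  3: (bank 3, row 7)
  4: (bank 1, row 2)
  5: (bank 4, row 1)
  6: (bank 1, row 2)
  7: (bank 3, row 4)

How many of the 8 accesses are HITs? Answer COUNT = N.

#0 (4,1) E
#1 (3,5) E
#2 (3,7) C  (was 5)
#3 (3,7) H  (was 7)
#4 (1,2) E
#5 (4,1) H  (was 1)
#6 (1,2) H  (was 2)
#7 (3,4) C  (was 7)

COUNT = 3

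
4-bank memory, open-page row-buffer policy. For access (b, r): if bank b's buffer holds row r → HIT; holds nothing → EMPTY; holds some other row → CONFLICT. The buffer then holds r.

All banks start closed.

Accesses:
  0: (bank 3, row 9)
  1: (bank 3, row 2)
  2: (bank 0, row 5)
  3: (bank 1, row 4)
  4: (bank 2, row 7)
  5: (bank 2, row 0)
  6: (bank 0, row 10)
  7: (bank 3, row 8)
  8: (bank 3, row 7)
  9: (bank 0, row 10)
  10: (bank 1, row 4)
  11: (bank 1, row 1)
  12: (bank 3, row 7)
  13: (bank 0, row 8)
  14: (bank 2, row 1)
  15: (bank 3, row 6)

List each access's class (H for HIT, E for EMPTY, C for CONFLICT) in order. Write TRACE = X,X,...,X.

TRACE = E,C,E,E,E,C,C,C,C,H,H,C,H,C,C,C

step 0: bank3 None->9 [EMPTY]
step 1: bank3 9->2 [CONFLICT]
step 2: bank0 None->5 [EMPTY]
step 3: bank1 None->4 [EMPTY]
step 4: bank2 None->7 [EMPTY]
step 5: bank2 7->0 [CONFLICT]
step 6: bank0 5->10 [CONFLICT]
step 7: bank3 2->8 [CONFLICT]
step 8: bank3 8->7 [CONFLICT]
step 9: bank0 10->10 [HIT]
step 10: bank1 4->4 [HIT]
step 11: bank1 4->1 [CONFLICT]
step 12: bank3 7->7 [HIT]
step 13: bank0 10->8 [CONFLICT]
step 14: bank2 0->1 [CONFLICT]
step 15: bank3 7->6 [CONFLICT]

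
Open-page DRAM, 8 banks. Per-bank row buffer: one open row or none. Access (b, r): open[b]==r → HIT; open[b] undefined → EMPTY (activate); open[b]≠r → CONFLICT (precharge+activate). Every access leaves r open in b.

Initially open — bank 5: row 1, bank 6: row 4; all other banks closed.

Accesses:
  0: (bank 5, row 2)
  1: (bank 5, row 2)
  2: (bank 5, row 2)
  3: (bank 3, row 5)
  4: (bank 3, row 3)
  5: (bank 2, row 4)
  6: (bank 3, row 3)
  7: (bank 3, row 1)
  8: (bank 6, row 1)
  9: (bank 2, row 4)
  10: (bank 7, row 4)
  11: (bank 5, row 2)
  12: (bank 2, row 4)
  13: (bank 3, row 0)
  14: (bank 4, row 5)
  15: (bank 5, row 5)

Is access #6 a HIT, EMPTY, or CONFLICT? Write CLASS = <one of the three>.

CLASS = HIT

  [0] b5 r2: had r1 ⇒ C
  [1] b5 r2: had r2 ⇒ H
  [2] b5 r2: had r2 ⇒ H
  [3] b3 r5: no row ⇒ E
  [4] b3 r3: had r5 ⇒ C
  [5] b2 r4: no row ⇒ E
  [6] b3 r3: had r3 ⇒ H
  [7] b3 r1: had r3 ⇒ C
  [8] b6 r1: had r4 ⇒ C
  [9] b2 r4: had r4 ⇒ H
  [10] b7 r4: no row ⇒ E
  [11] b5 r2: had r2 ⇒ H
  [12] b2 r4: had r4 ⇒ H
  [13] b3 r0: had r1 ⇒ C
  [14] b4 r5: no row ⇒ E
  [15] b5 r5: had r2 ⇒ C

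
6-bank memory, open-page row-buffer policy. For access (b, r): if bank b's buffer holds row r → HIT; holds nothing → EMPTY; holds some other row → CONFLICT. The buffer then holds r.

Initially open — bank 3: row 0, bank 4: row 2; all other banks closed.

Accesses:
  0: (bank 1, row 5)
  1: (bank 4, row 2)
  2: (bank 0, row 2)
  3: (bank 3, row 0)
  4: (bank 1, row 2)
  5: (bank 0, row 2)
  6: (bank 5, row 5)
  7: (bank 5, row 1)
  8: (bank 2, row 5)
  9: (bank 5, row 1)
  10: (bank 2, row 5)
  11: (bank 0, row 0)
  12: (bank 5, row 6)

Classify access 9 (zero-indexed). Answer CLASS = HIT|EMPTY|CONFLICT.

  [0] b1 r5: no row ⇒ E
  [1] b4 r2: had r2 ⇒ H
  [2] b0 r2: no row ⇒ E
  [3] b3 r0: had r0 ⇒ H
  [4] b1 r2: had r5 ⇒ C
  [5] b0 r2: had r2 ⇒ H
  [6] b5 r5: no row ⇒ E
  [7] b5 r1: had r5 ⇒ C
  [8] b2 r5: no row ⇒ E
  [9] b5 r1: had r1 ⇒ H
  [10] b2 r5: had r5 ⇒ H
  [11] b0 r0: had r2 ⇒ C
  [12] b5 r6: had r1 ⇒ C

CLASS = HIT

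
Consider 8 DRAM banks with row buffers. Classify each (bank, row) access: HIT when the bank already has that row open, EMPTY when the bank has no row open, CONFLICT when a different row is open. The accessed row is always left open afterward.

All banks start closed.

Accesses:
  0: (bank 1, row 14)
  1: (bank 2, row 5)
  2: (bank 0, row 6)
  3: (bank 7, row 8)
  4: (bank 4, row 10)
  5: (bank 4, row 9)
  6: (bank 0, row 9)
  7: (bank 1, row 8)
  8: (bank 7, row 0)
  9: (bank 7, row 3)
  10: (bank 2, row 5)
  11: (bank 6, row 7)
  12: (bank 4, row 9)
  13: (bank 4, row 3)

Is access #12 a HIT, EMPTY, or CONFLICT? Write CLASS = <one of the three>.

CLASS = HIT

#0 (1,14) E
#1 (2,5) E
#2 (0,6) E
#3 (7,8) E
#4 (4,10) E
#5 (4,9) C  (was 10)
#6 (0,9) C  (was 6)
#7 (1,8) C  (was 14)
#8 (7,0) C  (was 8)
#9 (7,3) C  (was 0)
#10 (2,5) H  (was 5)
#11 (6,7) E
#12 (4,9) H  (was 9)
#13 (4,3) C  (was 9)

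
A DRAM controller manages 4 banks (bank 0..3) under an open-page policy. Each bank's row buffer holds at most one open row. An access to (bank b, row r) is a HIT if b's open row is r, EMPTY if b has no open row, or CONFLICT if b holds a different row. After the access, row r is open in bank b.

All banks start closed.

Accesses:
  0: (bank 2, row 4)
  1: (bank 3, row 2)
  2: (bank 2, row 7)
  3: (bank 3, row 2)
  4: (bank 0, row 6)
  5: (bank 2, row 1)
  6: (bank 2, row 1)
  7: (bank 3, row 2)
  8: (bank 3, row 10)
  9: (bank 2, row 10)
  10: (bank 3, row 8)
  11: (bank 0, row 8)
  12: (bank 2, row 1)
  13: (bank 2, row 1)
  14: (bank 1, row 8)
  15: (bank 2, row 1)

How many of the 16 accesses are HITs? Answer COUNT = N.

COUNT = 5

step 0: bank2 None->4 [EMPTY]
step 1: bank3 None->2 [EMPTY]
step 2: bank2 4->7 [CONFLICT]
step 3: bank3 2->2 [HIT]
step 4: bank0 None->6 [EMPTY]
step 5: bank2 7->1 [CONFLICT]
step 6: bank2 1->1 [HIT]
step 7: bank3 2->2 [HIT]
step 8: bank3 2->10 [CONFLICT]
step 9: bank2 1->10 [CONFLICT]
step 10: bank3 10->8 [CONFLICT]
step 11: bank0 6->8 [CONFLICT]
step 12: bank2 10->1 [CONFLICT]
step 13: bank2 1->1 [HIT]
step 14: bank1 None->8 [EMPTY]
step 15: bank2 1->1 [HIT]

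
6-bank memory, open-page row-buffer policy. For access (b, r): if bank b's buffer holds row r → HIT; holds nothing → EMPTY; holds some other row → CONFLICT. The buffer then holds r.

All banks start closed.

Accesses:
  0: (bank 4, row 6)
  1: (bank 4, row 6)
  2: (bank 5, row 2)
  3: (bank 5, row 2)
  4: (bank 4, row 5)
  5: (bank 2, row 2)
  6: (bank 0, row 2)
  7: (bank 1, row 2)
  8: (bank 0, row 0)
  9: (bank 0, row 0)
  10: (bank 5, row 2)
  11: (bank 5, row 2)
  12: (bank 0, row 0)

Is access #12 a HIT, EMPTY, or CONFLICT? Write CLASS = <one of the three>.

step 0: bank4 None->6 [EMPTY]
step 1: bank4 6->6 [HIT]
step 2: bank5 None->2 [EMPTY]
step 3: bank5 2->2 [HIT]
step 4: bank4 6->5 [CONFLICT]
step 5: bank2 None->2 [EMPTY]
step 6: bank0 None->2 [EMPTY]
step 7: bank1 None->2 [EMPTY]
step 8: bank0 2->0 [CONFLICT]
step 9: bank0 0->0 [HIT]
step 10: bank5 2->2 [HIT]
step 11: bank5 2->2 [HIT]
step 12: bank0 0->0 [HIT]

CLASS = HIT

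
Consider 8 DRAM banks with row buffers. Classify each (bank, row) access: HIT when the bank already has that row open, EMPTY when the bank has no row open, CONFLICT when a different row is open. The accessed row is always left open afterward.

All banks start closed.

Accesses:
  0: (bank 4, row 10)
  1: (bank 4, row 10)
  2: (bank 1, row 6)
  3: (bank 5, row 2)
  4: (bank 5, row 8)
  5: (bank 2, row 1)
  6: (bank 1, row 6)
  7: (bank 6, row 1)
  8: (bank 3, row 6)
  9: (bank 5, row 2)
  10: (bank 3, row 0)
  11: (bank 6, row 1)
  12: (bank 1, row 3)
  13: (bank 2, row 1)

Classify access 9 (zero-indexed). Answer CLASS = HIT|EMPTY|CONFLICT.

  [0] b4 r10: no row ⇒ E
  [1] b4 r10: had r10 ⇒ H
  [2] b1 r6: no row ⇒ E
  [3] b5 r2: no row ⇒ E
  [4] b5 r8: had r2 ⇒ C
  [5] b2 r1: no row ⇒ E
  [6] b1 r6: had r6 ⇒ H
  [7] b6 r1: no row ⇒ E
  [8] b3 r6: no row ⇒ E
  [9] b5 r2: had r8 ⇒ C
  [10] b3 r0: had r6 ⇒ C
  [11] b6 r1: had r1 ⇒ H
  [12] b1 r3: had r6 ⇒ C
  [13] b2 r1: had r1 ⇒ H

CLASS = CONFLICT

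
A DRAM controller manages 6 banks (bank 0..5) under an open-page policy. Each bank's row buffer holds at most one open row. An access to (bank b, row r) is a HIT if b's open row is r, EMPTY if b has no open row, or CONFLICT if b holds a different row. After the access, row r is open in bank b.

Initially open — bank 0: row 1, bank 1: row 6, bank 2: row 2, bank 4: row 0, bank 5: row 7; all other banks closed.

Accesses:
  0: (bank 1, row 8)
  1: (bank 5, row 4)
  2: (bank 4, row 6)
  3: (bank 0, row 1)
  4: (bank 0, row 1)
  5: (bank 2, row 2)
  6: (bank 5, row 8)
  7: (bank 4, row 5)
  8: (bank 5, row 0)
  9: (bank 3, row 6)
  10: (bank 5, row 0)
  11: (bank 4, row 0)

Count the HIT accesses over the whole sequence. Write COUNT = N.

#0 (1,8) C  (was 6)
#1 (5,4) C  (was 7)
#2 (4,6) C  (was 0)
#3 (0,1) H  (was 1)
#4 (0,1) H  (was 1)
#5 (2,2) H  (was 2)
#6 (5,8) C  (was 4)
#7 (4,5) C  (was 6)
#8 (5,0) C  (was 8)
#9 (3,6) E
#10 (5,0) H  (was 0)
#11 (4,0) C  (was 5)

COUNT = 4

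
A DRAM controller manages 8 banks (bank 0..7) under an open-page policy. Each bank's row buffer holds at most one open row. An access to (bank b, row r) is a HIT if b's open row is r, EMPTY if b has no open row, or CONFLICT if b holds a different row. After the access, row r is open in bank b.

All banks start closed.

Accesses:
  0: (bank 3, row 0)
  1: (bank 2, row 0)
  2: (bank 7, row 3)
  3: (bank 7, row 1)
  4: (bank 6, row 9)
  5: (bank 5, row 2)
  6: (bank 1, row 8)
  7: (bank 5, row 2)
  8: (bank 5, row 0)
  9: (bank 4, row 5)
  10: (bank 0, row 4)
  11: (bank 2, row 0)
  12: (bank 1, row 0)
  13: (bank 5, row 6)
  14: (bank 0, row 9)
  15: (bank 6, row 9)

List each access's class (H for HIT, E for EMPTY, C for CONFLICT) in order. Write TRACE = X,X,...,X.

  [0] b3 r0: no row ⇒ E
  [1] b2 r0: no row ⇒ E
  [2] b7 r3: no row ⇒ E
  [3] b7 r1: had r3 ⇒ C
  [4] b6 r9: no row ⇒ E
  [5] b5 r2: no row ⇒ E
  [6] b1 r8: no row ⇒ E
  [7] b5 r2: had r2 ⇒ H
  [8] b5 r0: had r2 ⇒ C
  [9] b4 r5: no row ⇒ E
  [10] b0 r4: no row ⇒ E
  [11] b2 r0: had r0 ⇒ H
  [12] b1 r0: had r8 ⇒ C
  [13] b5 r6: had r0 ⇒ C
  [14] b0 r9: had r4 ⇒ C
  [15] b6 r9: had r9 ⇒ H

TRACE = E,E,E,C,E,E,E,H,C,E,E,H,C,C,C,H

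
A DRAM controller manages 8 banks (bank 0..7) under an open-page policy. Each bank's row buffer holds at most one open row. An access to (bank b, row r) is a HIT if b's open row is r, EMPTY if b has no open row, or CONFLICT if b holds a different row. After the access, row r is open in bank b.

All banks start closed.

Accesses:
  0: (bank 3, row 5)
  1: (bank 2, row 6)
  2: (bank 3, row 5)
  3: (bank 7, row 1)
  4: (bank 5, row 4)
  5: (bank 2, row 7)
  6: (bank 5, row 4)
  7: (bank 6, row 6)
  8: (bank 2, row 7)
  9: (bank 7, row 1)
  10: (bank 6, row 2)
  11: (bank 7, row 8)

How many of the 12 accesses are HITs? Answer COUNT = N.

COUNT = 4

#0 (3,5) E
#1 (2,6) E
#2 (3,5) H  (was 5)
#3 (7,1) E
#4 (5,4) E
#5 (2,7) C  (was 6)
#6 (5,4) H  (was 4)
#7 (6,6) E
#8 (2,7) H  (was 7)
#9 (7,1) H  (was 1)
#10 (6,2) C  (was 6)
#11 (7,8) C  (was 1)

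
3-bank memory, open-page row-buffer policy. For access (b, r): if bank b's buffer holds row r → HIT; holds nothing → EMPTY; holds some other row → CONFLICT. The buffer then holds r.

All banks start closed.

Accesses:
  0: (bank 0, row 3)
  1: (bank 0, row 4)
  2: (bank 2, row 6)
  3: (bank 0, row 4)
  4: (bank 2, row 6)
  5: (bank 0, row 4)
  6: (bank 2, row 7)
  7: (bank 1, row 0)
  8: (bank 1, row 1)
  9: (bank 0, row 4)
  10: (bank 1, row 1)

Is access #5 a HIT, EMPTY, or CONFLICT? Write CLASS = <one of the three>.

0: bank 0 row 3 — prev None → EMPTY
1: bank 0 row 4 — prev 3 → CONFLICT
2: bank 2 row 6 — prev None → EMPTY
3: bank 0 row 4 — prev 4 → HIT
4: bank 2 row 6 — prev 6 → HIT
5: bank 0 row 4 — prev 4 → HIT
6: bank 2 row 7 — prev 6 → CONFLICT
7: bank 1 row 0 — prev None → EMPTY
8: bank 1 row 1 — prev 0 → CONFLICT
9: bank 0 row 4 — prev 4 → HIT
10: bank 1 row 1 — prev 1 → HIT

CLASS = HIT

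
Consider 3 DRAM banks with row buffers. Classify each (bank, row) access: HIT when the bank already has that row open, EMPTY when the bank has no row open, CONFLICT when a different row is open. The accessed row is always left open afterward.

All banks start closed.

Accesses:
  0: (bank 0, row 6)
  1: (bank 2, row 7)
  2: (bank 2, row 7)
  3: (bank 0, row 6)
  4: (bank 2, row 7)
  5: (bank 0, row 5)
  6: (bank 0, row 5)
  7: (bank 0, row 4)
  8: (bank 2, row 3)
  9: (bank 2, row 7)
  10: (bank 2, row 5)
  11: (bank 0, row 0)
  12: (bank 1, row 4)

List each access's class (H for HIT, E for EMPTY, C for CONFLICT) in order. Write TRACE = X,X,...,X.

#0 (0,6) E
#1 (2,7) E
#2 (2,7) H  (was 7)
#3 (0,6) H  (was 6)
#4 (2,7) H  (was 7)
#5 (0,5) C  (was 6)
#6 (0,5) H  (was 5)
#7 (0,4) C  (was 5)
#8 (2,3) C  (was 7)
#9 (2,7) C  (was 3)
#10 (2,5) C  (was 7)
#11 (0,0) C  (was 4)
#12 (1,4) E

TRACE = E,E,H,H,H,C,H,C,C,C,C,C,E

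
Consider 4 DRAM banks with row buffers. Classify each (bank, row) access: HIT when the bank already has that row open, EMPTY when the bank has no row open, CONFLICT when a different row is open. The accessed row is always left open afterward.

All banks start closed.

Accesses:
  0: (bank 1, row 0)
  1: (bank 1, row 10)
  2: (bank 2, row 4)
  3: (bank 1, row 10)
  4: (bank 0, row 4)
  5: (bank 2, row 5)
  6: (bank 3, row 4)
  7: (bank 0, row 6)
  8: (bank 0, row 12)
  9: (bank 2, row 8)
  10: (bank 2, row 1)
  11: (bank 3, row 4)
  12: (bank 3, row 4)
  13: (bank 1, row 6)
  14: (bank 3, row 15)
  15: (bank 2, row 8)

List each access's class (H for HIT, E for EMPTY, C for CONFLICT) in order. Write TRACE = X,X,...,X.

  [0] b1 r0: no row ⇒ E
  [1] b1 r10: had r0 ⇒ C
  [2] b2 r4: no row ⇒ E
  [3] b1 r10: had r10 ⇒ H
  [4] b0 r4: no row ⇒ E
  [5] b2 r5: had r4 ⇒ C
  [6] b3 r4: no row ⇒ E
  [7] b0 r6: had r4 ⇒ C
  [8] b0 r12: had r6 ⇒ C
  [9] b2 r8: had r5 ⇒ C
  [10] b2 r1: had r8 ⇒ C
  [11] b3 r4: had r4 ⇒ H
  [12] b3 r4: had r4 ⇒ H
  [13] b1 r6: had r10 ⇒ C
  [14] b3 r15: had r4 ⇒ C
  [15] b2 r8: had r1 ⇒ C

TRACE = E,C,E,H,E,C,E,C,C,C,C,H,H,C,C,C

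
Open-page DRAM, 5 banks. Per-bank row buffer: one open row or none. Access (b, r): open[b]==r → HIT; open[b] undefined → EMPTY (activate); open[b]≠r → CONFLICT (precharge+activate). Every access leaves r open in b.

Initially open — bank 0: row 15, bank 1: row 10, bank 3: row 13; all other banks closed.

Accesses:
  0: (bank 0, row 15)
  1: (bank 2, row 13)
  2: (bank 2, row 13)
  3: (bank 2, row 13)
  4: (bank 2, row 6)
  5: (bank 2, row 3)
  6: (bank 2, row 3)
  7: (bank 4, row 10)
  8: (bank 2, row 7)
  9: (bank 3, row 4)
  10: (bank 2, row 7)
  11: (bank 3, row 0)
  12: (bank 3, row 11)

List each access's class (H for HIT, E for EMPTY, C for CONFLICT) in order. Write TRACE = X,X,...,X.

#0 (0,15) H  (was 15)
#1 (2,13) E
#2 (2,13) H  (was 13)
#3 (2,13) H  (was 13)
#4 (2,6) C  (was 13)
#5 (2,3) C  (was 6)
#6 (2,3) H  (was 3)
#7 (4,10) E
#8 (2,7) C  (was 3)
#9 (3,4) C  (was 13)
#10 (2,7) H  (was 7)
#11 (3,0) C  (was 4)
#12 (3,11) C  (was 0)

TRACE = H,E,H,H,C,C,H,E,C,C,H,C,C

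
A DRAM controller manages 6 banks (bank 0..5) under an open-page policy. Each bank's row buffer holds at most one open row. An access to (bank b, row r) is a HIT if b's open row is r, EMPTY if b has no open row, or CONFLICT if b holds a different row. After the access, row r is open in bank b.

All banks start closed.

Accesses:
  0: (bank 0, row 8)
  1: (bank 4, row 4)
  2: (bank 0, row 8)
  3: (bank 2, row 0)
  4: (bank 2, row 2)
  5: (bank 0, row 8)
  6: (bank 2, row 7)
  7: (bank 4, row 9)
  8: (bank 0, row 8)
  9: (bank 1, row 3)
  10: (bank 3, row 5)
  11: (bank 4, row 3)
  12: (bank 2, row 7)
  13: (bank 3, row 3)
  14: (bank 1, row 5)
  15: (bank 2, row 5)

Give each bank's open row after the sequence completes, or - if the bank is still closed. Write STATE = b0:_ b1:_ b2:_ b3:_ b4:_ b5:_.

  [0] b0 r8: no row ⇒ E
  [1] b4 r4: no row ⇒ E
  [2] b0 r8: had r8 ⇒ H
  [3] b2 r0: no row ⇒ E
  [4] b2 r2: had r0 ⇒ C
  [5] b0 r8: had r8 ⇒ H
  [6] b2 r7: had r2 ⇒ C
  [7] b4 r9: had r4 ⇒ C
  [8] b0 r8: had r8 ⇒ H
  [9] b1 r3: no row ⇒ E
  [10] b3 r5: no row ⇒ E
  [11] b4 r3: had r9 ⇒ C
  [12] b2 r7: had r7 ⇒ H
  [13] b3 r3: had r5 ⇒ C
  [14] b1 r5: had r3 ⇒ C
  [15] b2 r5: had r7 ⇒ C

STATE = b0:8 b1:5 b2:5 b3:3 b4:3 b5:-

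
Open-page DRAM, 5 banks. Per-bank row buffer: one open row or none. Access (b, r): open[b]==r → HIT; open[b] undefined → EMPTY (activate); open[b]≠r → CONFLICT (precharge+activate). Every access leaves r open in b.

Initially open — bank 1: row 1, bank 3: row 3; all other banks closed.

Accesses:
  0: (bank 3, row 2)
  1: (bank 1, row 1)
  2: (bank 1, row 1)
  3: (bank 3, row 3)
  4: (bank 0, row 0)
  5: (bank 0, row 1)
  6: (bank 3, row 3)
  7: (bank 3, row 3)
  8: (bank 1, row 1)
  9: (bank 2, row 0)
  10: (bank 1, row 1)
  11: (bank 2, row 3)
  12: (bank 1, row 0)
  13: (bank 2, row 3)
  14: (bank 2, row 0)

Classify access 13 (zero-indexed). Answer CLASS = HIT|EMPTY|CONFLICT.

#0 (3,2) C  (was 3)
#1 (1,1) H  (was 1)
#2 (1,1) H  (was 1)
#3 (3,3) C  (was 2)
#4 (0,0) E
#5 (0,1) C  (was 0)
#6 (3,3) H  (was 3)
#7 (3,3) H  (was 3)
#8 (1,1) H  (was 1)
#9 (2,0) E
#10 (1,1) H  (was 1)
#11 (2,3) C  (was 0)
#12 (1,0) C  (was 1)
#13 (2,3) H  (was 3)
#14 (2,0) C  (was 3)

CLASS = HIT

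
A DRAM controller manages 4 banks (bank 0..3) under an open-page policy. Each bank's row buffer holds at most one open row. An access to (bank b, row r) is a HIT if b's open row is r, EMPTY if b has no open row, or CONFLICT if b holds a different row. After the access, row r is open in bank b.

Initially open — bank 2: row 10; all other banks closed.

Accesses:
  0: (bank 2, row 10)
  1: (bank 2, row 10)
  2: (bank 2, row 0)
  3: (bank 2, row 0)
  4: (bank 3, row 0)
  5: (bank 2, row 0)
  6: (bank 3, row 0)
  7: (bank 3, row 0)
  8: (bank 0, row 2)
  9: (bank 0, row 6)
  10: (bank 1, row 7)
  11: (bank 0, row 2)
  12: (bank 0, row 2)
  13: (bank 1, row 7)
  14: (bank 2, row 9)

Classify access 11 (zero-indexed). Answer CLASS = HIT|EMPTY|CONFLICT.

CLASS = CONFLICT

  [0] b2 r10: had r10 ⇒ H
  [1] b2 r10: had r10 ⇒ H
  [2] b2 r0: had r10 ⇒ C
  [3] b2 r0: had r0 ⇒ H
  [4] b3 r0: no row ⇒ E
  [5] b2 r0: had r0 ⇒ H
  [6] b3 r0: had r0 ⇒ H
  [7] b3 r0: had r0 ⇒ H
  [8] b0 r2: no row ⇒ E
  [9] b0 r6: had r2 ⇒ C
  [10] b1 r7: no row ⇒ E
  [11] b0 r2: had r6 ⇒ C
  [12] b0 r2: had r2 ⇒ H
  [13] b1 r7: had r7 ⇒ H
  [14] b2 r9: had r0 ⇒ C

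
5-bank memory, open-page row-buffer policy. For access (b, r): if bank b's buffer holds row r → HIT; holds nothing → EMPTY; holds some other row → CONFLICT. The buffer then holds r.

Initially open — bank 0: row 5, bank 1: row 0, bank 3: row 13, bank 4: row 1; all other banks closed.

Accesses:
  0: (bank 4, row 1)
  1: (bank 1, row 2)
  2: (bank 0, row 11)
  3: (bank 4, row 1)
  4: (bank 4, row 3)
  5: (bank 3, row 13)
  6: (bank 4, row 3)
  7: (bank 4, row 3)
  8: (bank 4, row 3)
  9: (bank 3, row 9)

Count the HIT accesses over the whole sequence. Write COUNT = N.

COUNT = 6

step 0: bank4 1->1 [HIT]
step 1: bank1 0->2 [CONFLICT]
step 2: bank0 5->11 [CONFLICT]
step 3: bank4 1->1 [HIT]
step 4: bank4 1->3 [CONFLICT]
step 5: bank3 13->13 [HIT]
step 6: bank4 3->3 [HIT]
step 7: bank4 3->3 [HIT]
step 8: bank4 3->3 [HIT]
step 9: bank3 13->9 [CONFLICT]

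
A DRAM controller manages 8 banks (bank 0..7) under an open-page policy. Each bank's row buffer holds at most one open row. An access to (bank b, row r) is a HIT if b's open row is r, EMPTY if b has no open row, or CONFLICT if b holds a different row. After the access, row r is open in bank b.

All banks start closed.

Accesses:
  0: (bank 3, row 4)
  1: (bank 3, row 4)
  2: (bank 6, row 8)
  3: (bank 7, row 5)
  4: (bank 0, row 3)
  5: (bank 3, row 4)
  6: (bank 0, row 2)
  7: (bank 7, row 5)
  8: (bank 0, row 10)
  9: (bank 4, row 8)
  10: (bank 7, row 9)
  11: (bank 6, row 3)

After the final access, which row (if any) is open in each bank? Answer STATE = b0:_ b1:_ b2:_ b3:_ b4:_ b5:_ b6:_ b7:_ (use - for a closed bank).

step 0: bank3 None->4 [EMPTY]
step 1: bank3 4->4 [HIT]
step 2: bank6 None->8 [EMPTY]
step 3: bank7 None->5 [EMPTY]
step 4: bank0 None->3 [EMPTY]
step 5: bank3 4->4 [HIT]
step 6: bank0 3->2 [CONFLICT]
step 7: bank7 5->5 [HIT]
step 8: bank0 2->10 [CONFLICT]
step 9: bank4 None->8 [EMPTY]
step 10: bank7 5->9 [CONFLICT]
step 11: bank6 8->3 [CONFLICT]

STATE = b0:10 b1:- b2:- b3:4 b4:8 b5:- b6:3 b7:9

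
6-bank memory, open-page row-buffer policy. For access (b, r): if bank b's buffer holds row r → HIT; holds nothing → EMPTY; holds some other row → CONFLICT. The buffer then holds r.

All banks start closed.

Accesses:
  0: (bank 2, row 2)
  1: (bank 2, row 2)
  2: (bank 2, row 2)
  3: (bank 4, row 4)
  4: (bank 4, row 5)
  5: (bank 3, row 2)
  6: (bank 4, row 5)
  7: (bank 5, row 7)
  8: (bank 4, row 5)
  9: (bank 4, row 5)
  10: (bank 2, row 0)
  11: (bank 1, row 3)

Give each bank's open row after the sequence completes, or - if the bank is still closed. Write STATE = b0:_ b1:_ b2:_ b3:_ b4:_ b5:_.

step 0: bank2 None->2 [EMPTY]
step 1: bank2 2->2 [HIT]
step 2: bank2 2->2 [HIT]
step 3: bank4 None->4 [EMPTY]
step 4: bank4 4->5 [CONFLICT]
step 5: bank3 None->2 [EMPTY]
step 6: bank4 5->5 [HIT]
step 7: bank5 None->7 [EMPTY]
step 8: bank4 5->5 [HIT]
step 9: bank4 5->5 [HIT]
step 10: bank2 2->0 [CONFLICT]
step 11: bank1 None->3 [EMPTY]

STATE = b0:- b1:3 b2:0 b3:2 b4:5 b5:7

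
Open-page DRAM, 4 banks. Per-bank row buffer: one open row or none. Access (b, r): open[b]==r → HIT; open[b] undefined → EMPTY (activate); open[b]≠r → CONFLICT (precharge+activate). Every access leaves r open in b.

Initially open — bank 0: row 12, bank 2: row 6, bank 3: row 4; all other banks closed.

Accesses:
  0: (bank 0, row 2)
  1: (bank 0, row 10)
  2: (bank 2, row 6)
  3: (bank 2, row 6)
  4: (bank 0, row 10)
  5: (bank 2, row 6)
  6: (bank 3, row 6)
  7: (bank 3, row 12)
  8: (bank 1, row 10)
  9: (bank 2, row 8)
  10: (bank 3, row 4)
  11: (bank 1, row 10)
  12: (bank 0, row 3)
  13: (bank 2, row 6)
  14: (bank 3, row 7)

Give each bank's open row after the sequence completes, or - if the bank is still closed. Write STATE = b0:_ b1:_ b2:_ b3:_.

STATE = b0:3 b1:10 b2:6 b3:7

0: bank 0 row 2 — prev 12 → CONFLICT
1: bank 0 row 10 — prev 2 → CONFLICT
2: bank 2 row 6 — prev 6 → HIT
3: bank 2 row 6 — prev 6 → HIT
4: bank 0 row 10 — prev 10 → HIT
5: bank 2 row 6 — prev 6 → HIT
6: bank 3 row 6 — prev 4 → CONFLICT
7: bank 3 row 12 — prev 6 → CONFLICT
8: bank 1 row 10 — prev None → EMPTY
9: bank 2 row 8 — prev 6 → CONFLICT
10: bank 3 row 4 — prev 12 → CONFLICT
11: bank 1 row 10 — prev 10 → HIT
12: bank 0 row 3 — prev 10 → CONFLICT
13: bank 2 row 6 — prev 8 → CONFLICT
14: bank 3 row 7 — prev 4 → CONFLICT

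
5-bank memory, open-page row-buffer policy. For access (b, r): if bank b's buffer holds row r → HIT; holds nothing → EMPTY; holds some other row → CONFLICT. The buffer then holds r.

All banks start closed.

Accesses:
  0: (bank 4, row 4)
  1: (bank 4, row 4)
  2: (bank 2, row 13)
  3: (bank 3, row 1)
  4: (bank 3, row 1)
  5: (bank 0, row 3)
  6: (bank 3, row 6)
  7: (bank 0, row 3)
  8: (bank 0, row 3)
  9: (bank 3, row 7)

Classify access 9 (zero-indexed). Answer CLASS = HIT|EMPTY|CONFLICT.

  [0] b4 r4: no row ⇒ E
  [1] b4 r4: had r4 ⇒ H
  [2] b2 r13: no row ⇒ E
  [3] b3 r1: no row ⇒ E
  [4] b3 r1: had r1 ⇒ H
  [5] b0 r3: no row ⇒ E
  [6] b3 r6: had r1 ⇒ C
  [7] b0 r3: had r3 ⇒ H
  [8] b0 r3: had r3 ⇒ H
  [9] b3 r7: had r6 ⇒ C

CLASS = CONFLICT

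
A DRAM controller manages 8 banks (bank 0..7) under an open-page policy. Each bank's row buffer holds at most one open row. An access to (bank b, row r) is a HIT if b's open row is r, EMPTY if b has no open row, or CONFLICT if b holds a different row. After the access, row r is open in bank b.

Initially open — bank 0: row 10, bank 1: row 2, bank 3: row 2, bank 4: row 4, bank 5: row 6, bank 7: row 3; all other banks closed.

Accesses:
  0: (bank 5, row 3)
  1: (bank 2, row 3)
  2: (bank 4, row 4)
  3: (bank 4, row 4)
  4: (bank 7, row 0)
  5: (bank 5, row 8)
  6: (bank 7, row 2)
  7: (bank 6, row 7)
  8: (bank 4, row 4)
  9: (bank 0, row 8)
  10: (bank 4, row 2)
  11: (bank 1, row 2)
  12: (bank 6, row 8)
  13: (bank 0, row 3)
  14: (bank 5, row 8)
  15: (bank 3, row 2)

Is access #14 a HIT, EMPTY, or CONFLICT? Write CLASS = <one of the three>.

CLASS = HIT

0: bank 5 row 3 — prev 6 → CONFLICT
1: bank 2 row 3 — prev None → EMPTY
2: bank 4 row 4 — prev 4 → HIT
3: bank 4 row 4 — prev 4 → HIT
4: bank 7 row 0 — prev 3 → CONFLICT
5: bank 5 row 8 — prev 3 → CONFLICT
6: bank 7 row 2 — prev 0 → CONFLICT
7: bank 6 row 7 — prev None → EMPTY
8: bank 4 row 4 — prev 4 → HIT
9: bank 0 row 8 — prev 10 → CONFLICT
10: bank 4 row 2 — prev 4 → CONFLICT
11: bank 1 row 2 — prev 2 → HIT
12: bank 6 row 8 — prev 7 → CONFLICT
13: bank 0 row 3 — prev 8 → CONFLICT
14: bank 5 row 8 — prev 8 → HIT
15: bank 3 row 2 — prev 2 → HIT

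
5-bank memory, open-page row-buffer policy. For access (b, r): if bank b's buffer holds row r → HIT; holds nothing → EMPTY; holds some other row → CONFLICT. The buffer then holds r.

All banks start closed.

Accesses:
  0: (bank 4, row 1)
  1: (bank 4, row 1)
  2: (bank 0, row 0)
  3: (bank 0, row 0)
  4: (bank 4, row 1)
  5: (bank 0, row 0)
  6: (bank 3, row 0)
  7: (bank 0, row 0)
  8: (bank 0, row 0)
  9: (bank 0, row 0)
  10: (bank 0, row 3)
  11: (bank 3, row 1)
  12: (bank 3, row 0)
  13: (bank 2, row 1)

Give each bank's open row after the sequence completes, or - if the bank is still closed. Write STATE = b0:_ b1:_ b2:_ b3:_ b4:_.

step 0: bank4 None->1 [EMPTY]
step 1: bank4 1->1 [HIT]
step 2: bank0 None->0 [EMPTY]
step 3: bank0 0->0 [HIT]
step 4: bank4 1->1 [HIT]
step 5: bank0 0->0 [HIT]
step 6: bank3 None->0 [EMPTY]
step 7: bank0 0->0 [HIT]
step 8: bank0 0->0 [HIT]
step 9: bank0 0->0 [HIT]
step 10: bank0 0->3 [CONFLICT]
step 11: bank3 0->1 [CONFLICT]
step 12: bank3 1->0 [CONFLICT]
step 13: bank2 None->1 [EMPTY]

STATE = b0:3 b1:- b2:1 b3:0 b4:1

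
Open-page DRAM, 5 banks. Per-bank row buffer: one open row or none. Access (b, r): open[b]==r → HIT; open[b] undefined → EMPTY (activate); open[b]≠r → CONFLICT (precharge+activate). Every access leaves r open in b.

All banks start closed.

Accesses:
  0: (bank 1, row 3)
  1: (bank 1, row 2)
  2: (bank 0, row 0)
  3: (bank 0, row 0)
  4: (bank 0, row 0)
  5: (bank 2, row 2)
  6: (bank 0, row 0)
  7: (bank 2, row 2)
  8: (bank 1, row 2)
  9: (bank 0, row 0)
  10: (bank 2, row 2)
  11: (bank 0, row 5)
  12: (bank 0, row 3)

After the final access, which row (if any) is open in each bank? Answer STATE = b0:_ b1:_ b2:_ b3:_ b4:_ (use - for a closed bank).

STATE = b0:3 b1:2 b2:2 b3:- b4:-

0: bank 1 row 3 — prev None → EMPTY
1: bank 1 row 2 — prev 3 → CONFLICT
2: bank 0 row 0 — prev None → EMPTY
3: bank 0 row 0 — prev 0 → HIT
4: bank 0 row 0 — prev 0 → HIT
5: bank 2 row 2 — prev None → EMPTY
6: bank 0 row 0 — prev 0 → HIT
7: bank 2 row 2 — prev 2 → HIT
8: bank 1 row 2 — prev 2 → HIT
9: bank 0 row 0 — prev 0 → HIT
10: bank 2 row 2 — prev 2 → HIT
11: bank 0 row 5 — prev 0 → CONFLICT
12: bank 0 row 3 — prev 5 → CONFLICT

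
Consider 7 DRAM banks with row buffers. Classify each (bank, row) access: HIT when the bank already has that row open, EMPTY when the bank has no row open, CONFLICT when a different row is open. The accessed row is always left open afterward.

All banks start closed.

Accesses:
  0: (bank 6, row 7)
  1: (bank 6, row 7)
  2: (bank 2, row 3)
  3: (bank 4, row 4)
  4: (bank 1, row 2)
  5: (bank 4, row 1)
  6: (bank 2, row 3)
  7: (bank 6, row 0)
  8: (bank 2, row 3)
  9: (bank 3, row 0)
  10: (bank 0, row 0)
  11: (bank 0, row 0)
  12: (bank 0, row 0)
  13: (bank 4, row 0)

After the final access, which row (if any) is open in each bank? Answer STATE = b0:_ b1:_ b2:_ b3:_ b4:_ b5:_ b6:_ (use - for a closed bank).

STATE = b0:0 b1:2 b2:3 b3:0 b4:0 b5:- b6:0

step 0: bank6 None->7 [EMPTY]
step 1: bank6 7->7 [HIT]
step 2: bank2 None->3 [EMPTY]
step 3: bank4 None->4 [EMPTY]
step 4: bank1 None->2 [EMPTY]
step 5: bank4 4->1 [CONFLICT]
step 6: bank2 3->3 [HIT]
step 7: bank6 7->0 [CONFLICT]
step 8: bank2 3->3 [HIT]
step 9: bank3 None->0 [EMPTY]
step 10: bank0 None->0 [EMPTY]
step 11: bank0 0->0 [HIT]
step 12: bank0 0->0 [HIT]
step 13: bank4 1->0 [CONFLICT]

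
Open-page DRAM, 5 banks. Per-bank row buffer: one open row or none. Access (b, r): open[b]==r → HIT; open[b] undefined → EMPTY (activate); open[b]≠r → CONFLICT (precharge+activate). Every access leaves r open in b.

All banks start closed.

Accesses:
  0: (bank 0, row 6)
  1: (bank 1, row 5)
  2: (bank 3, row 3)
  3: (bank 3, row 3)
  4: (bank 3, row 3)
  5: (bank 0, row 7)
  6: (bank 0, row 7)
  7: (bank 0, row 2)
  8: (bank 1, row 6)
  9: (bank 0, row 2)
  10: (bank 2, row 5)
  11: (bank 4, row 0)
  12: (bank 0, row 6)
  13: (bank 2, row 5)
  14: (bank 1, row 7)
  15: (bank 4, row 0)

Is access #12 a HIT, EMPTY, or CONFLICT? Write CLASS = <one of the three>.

CLASS = CONFLICT

#0 (0,6) E
#1 (1,5) E
#2 (3,3) E
#3 (3,3) H  (was 3)
#4 (3,3) H  (was 3)
#5 (0,7) C  (was 6)
#6 (0,7) H  (was 7)
#7 (0,2) C  (was 7)
#8 (1,6) C  (was 5)
#9 (0,2) H  (was 2)
#10 (2,5) E
#11 (4,0) E
#12 (0,6) C  (was 2)
#13 (2,5) H  (was 5)
#14 (1,7) C  (was 6)
#15 (4,0) H  (was 0)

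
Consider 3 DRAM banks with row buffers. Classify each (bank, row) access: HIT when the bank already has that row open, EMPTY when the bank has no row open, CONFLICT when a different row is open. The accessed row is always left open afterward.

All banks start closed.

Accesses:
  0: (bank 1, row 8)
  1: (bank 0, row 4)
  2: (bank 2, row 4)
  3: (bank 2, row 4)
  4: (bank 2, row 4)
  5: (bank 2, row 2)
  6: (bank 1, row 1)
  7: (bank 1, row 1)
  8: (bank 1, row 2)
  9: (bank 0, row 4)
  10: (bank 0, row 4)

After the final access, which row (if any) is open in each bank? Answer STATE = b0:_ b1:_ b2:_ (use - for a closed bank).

STATE = b0:4 b1:2 b2:2

0: bank 1 row 8 — prev None → EMPTY
1: bank 0 row 4 — prev None → EMPTY
2: bank 2 row 4 — prev None → EMPTY
3: bank 2 row 4 — prev 4 → HIT
4: bank 2 row 4 — prev 4 → HIT
5: bank 2 row 2 — prev 4 → CONFLICT
6: bank 1 row 1 — prev 8 → CONFLICT
7: bank 1 row 1 — prev 1 → HIT
8: bank 1 row 2 — prev 1 → CONFLICT
9: bank 0 row 4 — prev 4 → HIT
10: bank 0 row 4 — prev 4 → HIT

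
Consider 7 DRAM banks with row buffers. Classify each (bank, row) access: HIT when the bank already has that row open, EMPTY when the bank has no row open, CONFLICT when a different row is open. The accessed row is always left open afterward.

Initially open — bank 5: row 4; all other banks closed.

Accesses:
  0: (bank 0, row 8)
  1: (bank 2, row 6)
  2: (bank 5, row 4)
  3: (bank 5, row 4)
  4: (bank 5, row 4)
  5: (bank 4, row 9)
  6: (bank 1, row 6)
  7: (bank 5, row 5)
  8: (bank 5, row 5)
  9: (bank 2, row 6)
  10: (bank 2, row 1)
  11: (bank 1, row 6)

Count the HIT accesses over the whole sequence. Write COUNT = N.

#0 (0,8) E
#1 (2,6) E
#2 (5,4) H  (was 4)
#3 (5,4) H  (was 4)
#4 (5,4) H  (was 4)
#5 (4,9) E
#6 (1,6) E
#7 (5,5) C  (was 4)
#8 (5,5) H  (was 5)
#9 (2,6) H  (was 6)
#10 (2,1) C  (was 6)
#11 (1,6) H  (was 6)

COUNT = 6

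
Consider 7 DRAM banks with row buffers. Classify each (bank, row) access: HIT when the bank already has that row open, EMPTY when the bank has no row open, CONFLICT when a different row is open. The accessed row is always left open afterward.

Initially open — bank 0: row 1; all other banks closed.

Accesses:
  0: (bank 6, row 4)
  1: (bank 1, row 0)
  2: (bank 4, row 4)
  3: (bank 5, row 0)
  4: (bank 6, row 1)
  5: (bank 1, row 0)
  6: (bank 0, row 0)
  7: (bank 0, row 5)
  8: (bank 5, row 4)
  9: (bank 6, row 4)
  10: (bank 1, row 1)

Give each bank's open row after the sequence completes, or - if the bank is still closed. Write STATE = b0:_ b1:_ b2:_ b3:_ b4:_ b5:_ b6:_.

STATE = b0:5 b1:1 b2:- b3:- b4:4 b5:4 b6:4

step 0: bank6 None->4 [EMPTY]
step 1: bank1 None->0 [EMPTY]
step 2: bank4 None->4 [EMPTY]
step 3: bank5 None->0 [EMPTY]
step 4: bank6 4->1 [CONFLICT]
step 5: bank1 0->0 [HIT]
step 6: bank0 1->0 [CONFLICT]
step 7: bank0 0->5 [CONFLICT]
step 8: bank5 0->4 [CONFLICT]
step 9: bank6 1->4 [CONFLICT]
step 10: bank1 0->1 [CONFLICT]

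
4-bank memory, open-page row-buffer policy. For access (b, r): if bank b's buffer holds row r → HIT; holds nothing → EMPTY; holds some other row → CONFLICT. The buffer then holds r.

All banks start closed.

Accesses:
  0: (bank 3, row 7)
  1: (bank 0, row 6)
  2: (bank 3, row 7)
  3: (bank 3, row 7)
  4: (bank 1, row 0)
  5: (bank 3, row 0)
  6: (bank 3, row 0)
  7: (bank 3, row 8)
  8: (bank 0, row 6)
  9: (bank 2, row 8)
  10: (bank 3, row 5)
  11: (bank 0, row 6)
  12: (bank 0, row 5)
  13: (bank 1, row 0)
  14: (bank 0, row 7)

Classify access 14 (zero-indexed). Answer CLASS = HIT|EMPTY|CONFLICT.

step 0: bank3 None->7 [EMPTY]
step 1: bank0 None->6 [EMPTY]
step 2: bank3 7->7 [HIT]
step 3: bank3 7->7 [HIT]
step 4: bank1 None->0 [EMPTY]
step 5: bank3 7->0 [CONFLICT]
step 6: bank3 0->0 [HIT]
step 7: bank3 0->8 [CONFLICT]
step 8: bank0 6->6 [HIT]
step 9: bank2 None->8 [EMPTY]
step 10: bank3 8->5 [CONFLICT]
step 11: bank0 6->6 [HIT]
step 12: bank0 6->5 [CONFLICT]
step 13: bank1 0->0 [HIT]
step 14: bank0 5->7 [CONFLICT]

CLASS = CONFLICT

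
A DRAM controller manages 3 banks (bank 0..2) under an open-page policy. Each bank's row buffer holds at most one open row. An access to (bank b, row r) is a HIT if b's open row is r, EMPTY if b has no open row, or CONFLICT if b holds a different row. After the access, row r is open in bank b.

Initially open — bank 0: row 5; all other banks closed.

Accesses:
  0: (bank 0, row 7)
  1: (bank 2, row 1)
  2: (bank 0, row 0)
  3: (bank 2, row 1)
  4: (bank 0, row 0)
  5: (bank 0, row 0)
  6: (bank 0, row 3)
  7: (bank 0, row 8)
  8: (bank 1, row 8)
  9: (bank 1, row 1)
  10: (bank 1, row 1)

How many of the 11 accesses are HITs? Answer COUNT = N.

COUNT = 4

0: bank 0 row 7 — prev 5 → CONFLICT
1: bank 2 row 1 — prev None → EMPTY
2: bank 0 row 0 — prev 7 → CONFLICT
3: bank 2 row 1 — prev 1 → HIT
4: bank 0 row 0 — prev 0 → HIT
5: bank 0 row 0 — prev 0 → HIT
6: bank 0 row 3 — prev 0 → CONFLICT
7: bank 0 row 8 — prev 3 → CONFLICT
8: bank 1 row 8 — prev None → EMPTY
9: bank 1 row 1 — prev 8 → CONFLICT
10: bank 1 row 1 — prev 1 → HIT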